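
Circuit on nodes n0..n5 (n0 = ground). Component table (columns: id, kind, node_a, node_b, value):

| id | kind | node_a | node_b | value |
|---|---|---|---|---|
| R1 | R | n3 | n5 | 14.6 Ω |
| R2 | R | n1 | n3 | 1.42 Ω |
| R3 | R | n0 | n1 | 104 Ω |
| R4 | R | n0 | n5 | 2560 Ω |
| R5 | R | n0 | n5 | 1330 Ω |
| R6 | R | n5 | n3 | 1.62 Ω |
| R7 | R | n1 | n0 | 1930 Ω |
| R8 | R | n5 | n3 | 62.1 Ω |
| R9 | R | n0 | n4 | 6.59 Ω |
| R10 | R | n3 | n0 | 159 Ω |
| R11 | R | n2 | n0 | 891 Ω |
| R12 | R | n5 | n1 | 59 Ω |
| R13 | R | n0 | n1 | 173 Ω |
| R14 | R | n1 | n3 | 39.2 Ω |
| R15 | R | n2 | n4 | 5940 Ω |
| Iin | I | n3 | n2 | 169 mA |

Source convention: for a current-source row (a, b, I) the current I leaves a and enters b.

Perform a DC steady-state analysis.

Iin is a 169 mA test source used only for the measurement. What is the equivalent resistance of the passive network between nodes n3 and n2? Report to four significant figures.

R_eq = 818.4 Ω

Element admittances at DC:
  Y(R1) = 0.06849 S between n3,n5
  Y(R2) = 0.7042 S between n1,n3
  Y(R3) = 0.009615 S between n0,n1
  Y(R4) = 0.0003906 S between n0,n5
  Y(R5) = 0.0007519 S between n0,n5
  Y(R6) = 0.6173 S between n5,n3
  Y(R7) = 0.0005181 S between n1,n0
  Y(R8) = 0.01610 S between n5,n3
  Y(R9) = 0.1517 S between n0,n4
  Y(R10) = 0.006289 S between n3,n0
  Y(R11) = 0.001122 S between n2,n0
  Y(R12) = 0.01695 S between n5,n1
  Y(R13) = 0.005780 S between n0,n1
  Y(R14) = 0.02551 S between n1,n3
  Y(R15) = 0.0001684 S between n2,n4
  Iin: injects 0.169 A into n2 (from n3)
Assemble and solve the 5×5 MNA system:
  V(n1)=-7.191  V(n2)=131.0  V(n3)=-7.344  V(n4)=0.1451  V(n5)=-7.329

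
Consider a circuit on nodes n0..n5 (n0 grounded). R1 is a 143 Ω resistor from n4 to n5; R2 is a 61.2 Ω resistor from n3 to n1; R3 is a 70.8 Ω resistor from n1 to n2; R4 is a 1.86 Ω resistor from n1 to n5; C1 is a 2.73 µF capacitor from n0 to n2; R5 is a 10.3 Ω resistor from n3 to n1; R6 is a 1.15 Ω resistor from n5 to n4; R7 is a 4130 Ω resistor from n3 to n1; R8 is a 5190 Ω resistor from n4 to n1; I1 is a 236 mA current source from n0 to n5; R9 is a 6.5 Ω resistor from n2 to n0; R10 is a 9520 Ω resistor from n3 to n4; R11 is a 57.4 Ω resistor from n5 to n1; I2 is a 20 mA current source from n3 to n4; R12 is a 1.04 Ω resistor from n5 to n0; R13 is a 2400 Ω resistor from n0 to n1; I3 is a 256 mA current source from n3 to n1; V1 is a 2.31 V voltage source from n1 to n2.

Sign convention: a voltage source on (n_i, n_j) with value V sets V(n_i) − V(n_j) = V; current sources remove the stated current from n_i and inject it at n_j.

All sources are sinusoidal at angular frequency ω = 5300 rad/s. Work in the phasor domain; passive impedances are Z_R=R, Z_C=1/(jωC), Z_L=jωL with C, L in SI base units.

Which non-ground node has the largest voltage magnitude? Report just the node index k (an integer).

3

Element admittances at ω=5300 rad/s:
  Y(R1) = 0.006993+0.000j S between n4,n5
  Y(R2) = 0.01634+0.000j S between n3,n1
  Y(R3) = 0.01412+0.000j S between n1,n2
  Y(R4) = 0.5376+0.000j S between n1,n5
  Y(C1) = 0.000+0.01447j S between n0,n2
  Y(R5) = 0.09709+0.000j S between n3,n1
  Y(R6) = 0.8696+0.000j S between n5,n4
  Y(R7) = 0.0002421+0.000j S between n3,n1
  Y(R8) = 0.0001927+0.000j S between n4,n1
  I1: injects 0.236 A into n5 (from n0)
  Y(R9) = 0.1538+0.000j S between n2,n0
  Y(R10) = 0.0001050+0.000j S between n3,n4
  Y(R11) = 0.01742+0.000j S between n5,n1
  I2: injects 0.02 A into n4 (from n3)
  Y(R12) = 0.9615+0.000j S between n5,n0
  Y(R13) = 0.0004167+0.000j S between n0,n1
  I3: injects 0.256 A into n1 (from n3)
  V1: constraint V(n1)−V(n2) = 2.31
Assemble and solve the 6×6 MNA system:
  V(n1)=0.8491+0.04175j  V(n2)=-1.461+0.04175j  V(n3)=-1.577+0.04173j  V(n4)=0.5021+0.01529j  V(n5)=0.4794+0.01529j
  i(V1)=-0.2580-0.01471j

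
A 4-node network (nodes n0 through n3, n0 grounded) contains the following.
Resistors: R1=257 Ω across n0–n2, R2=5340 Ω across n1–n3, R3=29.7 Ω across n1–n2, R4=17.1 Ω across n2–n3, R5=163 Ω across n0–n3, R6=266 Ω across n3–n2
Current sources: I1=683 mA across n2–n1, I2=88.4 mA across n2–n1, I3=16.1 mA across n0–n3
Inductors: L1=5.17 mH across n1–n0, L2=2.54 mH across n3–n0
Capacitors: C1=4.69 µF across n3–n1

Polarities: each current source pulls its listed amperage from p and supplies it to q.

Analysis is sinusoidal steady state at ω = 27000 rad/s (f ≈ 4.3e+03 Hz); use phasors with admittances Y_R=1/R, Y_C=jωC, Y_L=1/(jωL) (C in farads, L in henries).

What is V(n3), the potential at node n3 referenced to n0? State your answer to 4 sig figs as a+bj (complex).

Apply KCL at each of the 3 non-ground nodes and solve the resulting linear system.
Node n1: branches {R2, R3, I1, I2, L1, C1} → V_1 = 1.628-0.9621j
Node n2: branches {R1, R3, R4, I1, R6, I2} → V_2 = -6.640+1.537j
Node n3: branches {R2, R4, R5, R6, C1, L2, I3} → V_3 = 0.8658+2.984j

0.8658+2.984j V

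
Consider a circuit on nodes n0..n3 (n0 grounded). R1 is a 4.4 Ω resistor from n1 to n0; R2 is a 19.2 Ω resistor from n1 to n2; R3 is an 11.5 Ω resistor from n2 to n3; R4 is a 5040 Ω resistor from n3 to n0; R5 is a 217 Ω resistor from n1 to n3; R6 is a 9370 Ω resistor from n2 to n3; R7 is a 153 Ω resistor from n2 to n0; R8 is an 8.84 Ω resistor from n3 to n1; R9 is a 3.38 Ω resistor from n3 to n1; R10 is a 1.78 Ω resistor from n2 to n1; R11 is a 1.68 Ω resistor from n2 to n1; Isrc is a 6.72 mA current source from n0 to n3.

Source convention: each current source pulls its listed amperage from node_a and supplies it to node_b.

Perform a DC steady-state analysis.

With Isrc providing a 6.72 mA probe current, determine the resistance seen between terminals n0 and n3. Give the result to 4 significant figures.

Element admittances at DC:
  Y(R1) = 0.2273 S between n1,n0
  Y(R2) = 0.05208 S between n1,n2
  Y(R3) = 0.08696 S between n2,n3
  Y(R4) = 0.0001984 S between n3,n0
  Y(R5) = 0.004608 S between n1,n3
  Y(R6) = 0.0001067 S between n2,n3
  Y(R7) = 0.006536 S between n2,n0
  Y(R8) = 0.1131 S between n3,n1
  Y(R9) = 0.2959 S between n3,n1
  Y(R10) = 0.5618 S between n2,n1
  Y(R11) = 0.5952 S between n2,n1
  Isrc: injects 0.00672 A into n3 (from n0)
Assemble and solve the 3×3 MNA system:
  V(n1)=0.02868  V(n2)=0.02945  V(n3)=0.04222

R_eq = 6.283 Ω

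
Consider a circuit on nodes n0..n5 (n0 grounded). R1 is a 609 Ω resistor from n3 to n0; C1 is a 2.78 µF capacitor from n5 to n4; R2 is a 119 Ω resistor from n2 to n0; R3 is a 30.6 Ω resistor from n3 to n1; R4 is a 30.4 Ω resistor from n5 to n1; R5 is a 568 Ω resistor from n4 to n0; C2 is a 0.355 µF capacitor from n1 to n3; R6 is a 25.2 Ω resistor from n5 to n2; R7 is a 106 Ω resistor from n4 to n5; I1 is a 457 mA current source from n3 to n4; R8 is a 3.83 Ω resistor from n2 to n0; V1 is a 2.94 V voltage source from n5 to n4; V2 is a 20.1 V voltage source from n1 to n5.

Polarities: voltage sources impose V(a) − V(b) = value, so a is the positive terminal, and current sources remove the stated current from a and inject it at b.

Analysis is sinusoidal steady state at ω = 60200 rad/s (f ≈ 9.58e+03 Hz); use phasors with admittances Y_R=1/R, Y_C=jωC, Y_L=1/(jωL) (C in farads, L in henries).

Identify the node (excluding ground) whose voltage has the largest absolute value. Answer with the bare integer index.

Element admittances at ω=60200 rad/s:
  Y(R1) = 0.001642+0.000j S between n3,n0
  Y(C1) = 0.000+0.1674j S between n5,n4
  Y(R2) = 0.008403+0.000j S between n2,n0
  Y(R3) = 0.03268+0.000j S between n3,n1
  Y(R4) = 0.03289+0.000j S between n5,n1
  Y(R5) = 0.001761+0.000j S between n4,n0
  Y(C2) = 0.000+0.02137j S between n1,n3
  Y(R6) = 0.03968+0.000j S between n5,n2
  Y(R7) = 0.009434+0.000j S between n4,n5
  I1: injects 0.457 A into n4 (from n3)
  Y(R8) = 0.2611+0.000j S between n2,n0
  V1: constraint V(n5)−V(n4) = 2.94
  V2: constraint V(n1)−V(n5) = 20.1
Assemble and solve the 7×7 MNA system:
  V(n1)=19.81-0.2770j  V(n2)=-0.03703-0.03555j  V(n3)=9.539+6.132j  V(n4)=-3.229-0.2770j  V(n5)=-0.2885-0.2770j
  i(V1)=-0.4904-0.4925j  i(V2)=-1.134-0.01007j

1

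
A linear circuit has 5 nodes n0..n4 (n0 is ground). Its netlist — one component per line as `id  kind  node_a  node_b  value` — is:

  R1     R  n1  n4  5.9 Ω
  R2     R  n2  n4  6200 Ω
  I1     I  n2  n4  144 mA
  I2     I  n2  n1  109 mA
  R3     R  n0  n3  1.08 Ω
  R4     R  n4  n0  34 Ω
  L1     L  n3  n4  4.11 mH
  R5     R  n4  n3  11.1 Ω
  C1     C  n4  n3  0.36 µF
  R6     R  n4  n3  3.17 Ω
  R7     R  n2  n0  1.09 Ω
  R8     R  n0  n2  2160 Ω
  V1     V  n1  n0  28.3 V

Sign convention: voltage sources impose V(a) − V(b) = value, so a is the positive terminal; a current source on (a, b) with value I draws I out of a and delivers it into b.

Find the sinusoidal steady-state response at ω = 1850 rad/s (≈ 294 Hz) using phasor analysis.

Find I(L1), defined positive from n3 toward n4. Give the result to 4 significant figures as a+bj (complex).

-0.2050+0.8921j A

Element admittances at ω=1850 rad/s:
  Y(R1) = 0.1695+0.000j S between n1,n4
  Y(R2) = 0.0001613+0.000j S between n2,n4
  I1: injects 0.144 A into n4 (from n2)
  I2: injects 0.109 A into n1 (from n2)
  Y(R3) = 0.9259+0.000j S between n0,n3
  Y(R4) = 0.02941+0.000j S between n4,n0
  Y(L1) = 0.000-0.1315j S between n3,n4
  Y(R5) = 0.09009+0.000j S between n4,n3
  Y(C1) = 0.000+0.0006660j S between n4,n3
  Y(R6) = 0.3155+0.000j S between n4,n3
  Y(R7) = 0.9174+0.000j S between n2,n0
  Y(R8) = 0.0004630+0.000j S between n0,n2
  V1: constraint V(n1)−V(n0) = 28.3
Assemble and solve the 5×5 MNA system:
  V(n1)=28.30+0.000j  V(n2)=-0.2738+0.0002254j  V(n3)=3.191-0.2758j  V(n4)=9.975+1.283j
  i(V1)=-2.997+0.2175j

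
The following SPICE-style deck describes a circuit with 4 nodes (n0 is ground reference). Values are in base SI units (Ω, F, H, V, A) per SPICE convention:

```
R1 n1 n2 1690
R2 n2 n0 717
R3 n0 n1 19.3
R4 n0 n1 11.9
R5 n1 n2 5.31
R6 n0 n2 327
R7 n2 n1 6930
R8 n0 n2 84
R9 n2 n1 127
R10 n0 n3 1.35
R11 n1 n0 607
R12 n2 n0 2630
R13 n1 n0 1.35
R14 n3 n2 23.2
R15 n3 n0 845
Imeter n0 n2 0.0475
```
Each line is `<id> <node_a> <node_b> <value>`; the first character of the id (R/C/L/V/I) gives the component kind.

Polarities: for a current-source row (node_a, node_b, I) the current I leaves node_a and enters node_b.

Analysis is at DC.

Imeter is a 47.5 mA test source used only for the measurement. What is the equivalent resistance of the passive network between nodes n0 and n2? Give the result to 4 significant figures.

R_eq = 4.580 Ω

Apply KCL at each of the 3 non-ground nodes and solve the resulting linear system.
Node n1: branches {R1, R3, R4, R5, R7, R9, R11, R13} → V_1 = 0.03985
Node n2: branches {R1, R2, R5, R6, R7, R8, R9, R12, R14, Imeter} → V_2 = 0.2176
Node n3: branches {R10, R14, R15} → V_3 = 0.01195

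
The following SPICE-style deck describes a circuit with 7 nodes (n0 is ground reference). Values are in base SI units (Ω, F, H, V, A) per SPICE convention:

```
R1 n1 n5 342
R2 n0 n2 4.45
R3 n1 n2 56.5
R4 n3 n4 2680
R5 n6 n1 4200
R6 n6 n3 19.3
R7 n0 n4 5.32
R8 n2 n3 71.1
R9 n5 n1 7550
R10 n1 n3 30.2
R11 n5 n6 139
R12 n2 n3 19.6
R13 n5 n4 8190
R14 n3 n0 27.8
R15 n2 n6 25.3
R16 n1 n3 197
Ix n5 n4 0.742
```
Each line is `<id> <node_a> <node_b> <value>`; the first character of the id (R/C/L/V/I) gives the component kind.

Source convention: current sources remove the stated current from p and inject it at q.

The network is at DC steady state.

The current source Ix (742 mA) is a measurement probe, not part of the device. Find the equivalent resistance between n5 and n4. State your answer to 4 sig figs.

Apply KCL at each of the 6 non-ground nodes and solve the resulting linear system.
Node n1: branches {R1, R3, R5, R9, R10, R16} → V_1 = -8.161
Node n2: branches {R2, R3, R8, R12, R15} → V_2 = -2.438
Node n3: branches {R4, R6, R8, R10, R12, R14, R16} → V_3 = -5.018
Node n4: branches {R4, R7, R13, Ix} → V_4 = 3.875
Node n5: branches {R1, R9, R11, R13, Ix} → V_5 = -80.47
Node n6: branches {R5, R6, R11, R15} → V_6 = -9.489

R_eq = 113.7 Ω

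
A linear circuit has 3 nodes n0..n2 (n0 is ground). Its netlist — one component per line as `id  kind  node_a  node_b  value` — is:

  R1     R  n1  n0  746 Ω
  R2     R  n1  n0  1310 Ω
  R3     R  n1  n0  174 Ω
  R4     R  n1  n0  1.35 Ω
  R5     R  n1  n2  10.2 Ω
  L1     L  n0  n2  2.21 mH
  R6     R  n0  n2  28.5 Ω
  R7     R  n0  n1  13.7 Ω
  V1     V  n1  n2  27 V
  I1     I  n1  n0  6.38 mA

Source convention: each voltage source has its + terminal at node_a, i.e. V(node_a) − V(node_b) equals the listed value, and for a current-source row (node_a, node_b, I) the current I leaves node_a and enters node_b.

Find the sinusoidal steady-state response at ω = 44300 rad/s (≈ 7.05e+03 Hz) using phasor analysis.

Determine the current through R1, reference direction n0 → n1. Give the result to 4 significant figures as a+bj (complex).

Element admittances at ω=44300 rad/s:
  Y(R1) = 0.001340+0.000j S between n1,n0
  Y(R2) = 0.0007634+0.000j S between n1,n0
  Y(R3) = 0.005747+0.000j S between n1,n0
  Y(R4) = 0.7407+0.000j S between n1,n0
  Y(R5) = 0.09804+0.000j S between n1,n2
  Y(L1) = 0.000-0.01021j S between n0,n2
  Y(R6) = 0.03509+0.000j S between n0,n2
  Y(R7) = 0.07299+0.000j S between n0,n1
  V1: constraint V(n1)−V(n2) = 27
  I1: injects 0.00638 A into n0 (from n1)
Assemble and solve the 3×3 MNA system:
  V(n1)=1.102-0.3088j  V(n2)=-25.90-0.3088j
  i(V1)=-3.559+0.2537j

-0.001477+0.0004139j A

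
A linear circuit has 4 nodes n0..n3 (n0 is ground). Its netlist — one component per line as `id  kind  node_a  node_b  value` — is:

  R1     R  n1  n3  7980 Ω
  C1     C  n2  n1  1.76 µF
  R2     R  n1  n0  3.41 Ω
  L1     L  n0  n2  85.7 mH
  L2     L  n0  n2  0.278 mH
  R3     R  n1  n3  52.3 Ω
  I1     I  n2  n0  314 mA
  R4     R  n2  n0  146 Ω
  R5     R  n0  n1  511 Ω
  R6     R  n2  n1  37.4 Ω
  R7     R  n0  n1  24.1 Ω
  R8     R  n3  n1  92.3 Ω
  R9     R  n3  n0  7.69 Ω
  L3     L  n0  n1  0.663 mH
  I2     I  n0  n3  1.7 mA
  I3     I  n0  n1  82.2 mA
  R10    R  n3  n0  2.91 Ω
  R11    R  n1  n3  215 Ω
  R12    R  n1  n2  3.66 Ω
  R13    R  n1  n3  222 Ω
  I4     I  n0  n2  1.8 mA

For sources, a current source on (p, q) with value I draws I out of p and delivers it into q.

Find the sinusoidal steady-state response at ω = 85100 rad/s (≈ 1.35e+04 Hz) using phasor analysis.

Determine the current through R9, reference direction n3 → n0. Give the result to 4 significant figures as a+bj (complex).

Element admittances at ω=85100 rad/s:
  Y(R1) = 0.0001253+0.000j S between n1,n3
  Y(C1) = 0.000+0.1498j S between n2,n1
  Y(R2) = 0.2933+0.000j S between n1,n0
  Y(L1) = 0.000-0.0001371j S between n0,n2
  Y(L2) = 0.000-0.04227j S between n0,n2
  Y(R3) = 0.01912+0.000j S between n1,n3
  I1: injects 0.314 A into n0 (from n2)
  Y(R4) = 0.006849+0.000j S between n2,n0
  Y(R5) = 0.001957+0.000j S between n0,n1
  Y(R6) = 0.02674+0.000j S between n2,n1
  Y(R7) = 0.04149+0.000j S between n0,n1
  Y(R8) = 0.01083+0.000j S between n3,n1
  Y(R9) = 0.1300+0.000j S between n3,n0
  Y(L3) = 0.000-0.01772j S between n0,n1
  I2: injects 0.0017 A into n3 (from n0)
  I3: injects 0.0822 A into n1 (from n0)
  Y(R10) = 0.3436+0.000j S between n3,n0
  Y(R11) = 0.004651+0.000j S between n1,n3
  Y(R12) = 0.2732+0.000j S between n1,n2
  Y(R13) = 0.004505+0.000j S between n1,n3
  I4: injects 0.0018 A into n2 (from n0)
Assemble and solve the 3×3 MNA system:
  V(n1)=-0.5844-0.1967j  V(n2)=-1.479+0.03998j  V(n3)=-0.04139-0.01504j

-0.005382-0.001956j A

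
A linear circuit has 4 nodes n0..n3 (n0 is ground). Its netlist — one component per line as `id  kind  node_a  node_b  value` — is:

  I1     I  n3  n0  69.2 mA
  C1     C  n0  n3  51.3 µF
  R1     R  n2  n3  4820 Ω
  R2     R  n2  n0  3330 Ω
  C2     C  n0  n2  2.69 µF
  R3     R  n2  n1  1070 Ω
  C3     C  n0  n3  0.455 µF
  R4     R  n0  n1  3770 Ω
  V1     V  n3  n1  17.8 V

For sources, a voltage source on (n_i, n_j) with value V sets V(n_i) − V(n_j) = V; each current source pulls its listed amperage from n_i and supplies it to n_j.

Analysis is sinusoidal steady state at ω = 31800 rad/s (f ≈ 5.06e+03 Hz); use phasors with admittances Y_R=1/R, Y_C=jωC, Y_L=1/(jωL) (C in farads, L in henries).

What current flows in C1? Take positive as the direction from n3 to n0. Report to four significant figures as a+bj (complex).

-0.04743+0.0001795j A

Apply KCL at each of the 3 non-ground nodes and solve the resulting linear system.
Node n1: branches {R3, R4, V1} → V_1 = -17.80+0.02907j
Node n2: branches {R1, R2, C2, R3} → V_2 = -0.002890+0.1944j
Node n3: branches {I1, C1, R1, C3, V1} → V_3 = 0.0001101+0.02907j
Source currents: i(V1)=-0.02135-0.0001468j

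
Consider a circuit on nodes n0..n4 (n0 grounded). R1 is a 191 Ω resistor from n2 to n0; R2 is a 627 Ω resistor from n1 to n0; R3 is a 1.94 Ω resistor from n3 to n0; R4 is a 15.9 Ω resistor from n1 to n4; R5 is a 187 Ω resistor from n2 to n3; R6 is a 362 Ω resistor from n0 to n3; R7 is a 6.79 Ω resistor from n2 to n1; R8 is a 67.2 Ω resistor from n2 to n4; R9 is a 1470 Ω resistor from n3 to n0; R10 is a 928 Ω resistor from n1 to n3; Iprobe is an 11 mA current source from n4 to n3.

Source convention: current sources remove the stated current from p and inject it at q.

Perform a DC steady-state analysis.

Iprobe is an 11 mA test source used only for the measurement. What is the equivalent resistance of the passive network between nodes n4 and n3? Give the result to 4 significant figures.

R_eq = 91.09 Ω

Element admittances at DC:
  Y(R1) = 0.005236 S between n2,n0
  Y(R2) = 0.001595 S between n1,n0
  Y(R3) = 0.5155 S between n3,n0
  Y(R4) = 0.06289 S between n1,n4
  Y(R5) = 0.005348 S between n2,n3
  Y(R6) = 0.002762 S between n0,n3
  Y(R7) = 0.1473 S between n2,n1
  Y(R8) = 0.01488 S between n2,n4
  Y(R9) = 0.0006803 S between n3,n0
  Y(R10) = 0.001078 S between n1,n3
  Iprobe: injects 0.011 A into n3 (from n4)
Assemble and solve the 4×4 MNA system:
  V(n1)=-0.8576  V(n2)=-0.8162  V(n3)=0.01087  V(n4)=-0.9911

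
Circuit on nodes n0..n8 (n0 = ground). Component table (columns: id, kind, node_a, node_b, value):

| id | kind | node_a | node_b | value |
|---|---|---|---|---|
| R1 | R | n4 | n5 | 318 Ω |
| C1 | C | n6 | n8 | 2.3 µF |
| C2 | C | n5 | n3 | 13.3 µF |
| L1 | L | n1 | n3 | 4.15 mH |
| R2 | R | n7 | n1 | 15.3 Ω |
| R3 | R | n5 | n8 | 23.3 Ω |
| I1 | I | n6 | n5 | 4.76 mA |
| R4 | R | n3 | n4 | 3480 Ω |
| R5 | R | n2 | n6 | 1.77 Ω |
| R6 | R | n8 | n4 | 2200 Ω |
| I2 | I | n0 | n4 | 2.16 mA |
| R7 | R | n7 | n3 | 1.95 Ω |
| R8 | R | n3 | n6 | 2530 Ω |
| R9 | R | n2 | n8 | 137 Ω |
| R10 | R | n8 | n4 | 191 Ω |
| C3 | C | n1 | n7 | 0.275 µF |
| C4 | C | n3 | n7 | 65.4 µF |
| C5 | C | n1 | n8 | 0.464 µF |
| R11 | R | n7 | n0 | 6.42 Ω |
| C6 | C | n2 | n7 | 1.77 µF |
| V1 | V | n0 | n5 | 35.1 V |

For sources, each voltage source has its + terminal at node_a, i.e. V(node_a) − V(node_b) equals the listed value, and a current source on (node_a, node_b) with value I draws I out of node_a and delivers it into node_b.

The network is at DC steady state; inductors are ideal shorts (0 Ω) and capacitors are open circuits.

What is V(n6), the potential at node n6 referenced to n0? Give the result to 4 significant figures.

MNA unknowns: 8 node voltages V₁..V_8 plus 2 source currents (L1, V1)
R1: Y=0.003145 on G[4,5]
C1: Y=0.000 on G[6,8]
C2: Y=0.000 on G[5,3]
L1: row V1−V3=0, i_L1 at 1,3
R2: Y=0.06536 on G[7,1]
R3: Y=0.04292 on G[5,8]
I1: z[6]−=0.00476, z[5]+=0.00476
R4: Y=0.0002874 on G[3,4]
R5: Y=0.5650 on G[2,6]
R6: Y=0.0004545 on G[8,4]
I2: z[0]−=0.00216, z[4]+=0.00216
R7: Y=0.5128 on G[7,3]
R8: Y=0.0003953 on G[3,6]
R9: Y=0.007299 on G[2,8]
R10: Y=0.005236 on G[8,4]
C3: Y=0.000 on G[1,7]
C4: Y=0.000 on G[3,7]
C5: Y=0.000 on G[1,8]
R11: Y=0.1558 on G[7,0]
C6: Y=0.000 on G[2,7]
V1: row V0−V5=35.1, i_V1 at 0,5
solve → V1=-0.1857, V2=-33.59, V3=-0.1857, V4=-33.54, V5=-35.10, V6=-33.57, V7=-0.1463, V8=-34.74
aux → i_L1=0.002575, i_V1=-0.02494

-33.57 V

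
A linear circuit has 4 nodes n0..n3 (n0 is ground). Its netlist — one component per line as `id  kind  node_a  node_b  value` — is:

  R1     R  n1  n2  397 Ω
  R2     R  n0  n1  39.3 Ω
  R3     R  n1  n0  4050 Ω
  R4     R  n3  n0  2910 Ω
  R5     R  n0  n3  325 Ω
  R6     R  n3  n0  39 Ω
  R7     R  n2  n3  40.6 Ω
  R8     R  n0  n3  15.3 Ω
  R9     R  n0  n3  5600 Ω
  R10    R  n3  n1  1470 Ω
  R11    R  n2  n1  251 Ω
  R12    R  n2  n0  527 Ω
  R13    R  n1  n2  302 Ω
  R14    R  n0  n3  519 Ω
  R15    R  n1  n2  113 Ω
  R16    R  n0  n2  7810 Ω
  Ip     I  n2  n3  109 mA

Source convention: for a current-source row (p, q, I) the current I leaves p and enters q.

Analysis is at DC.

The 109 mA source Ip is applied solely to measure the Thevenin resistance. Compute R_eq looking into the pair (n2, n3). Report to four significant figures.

Element admittances at DC:
  Y(R1) = 0.002519 S between n1,n2
  Y(R2) = 0.02545 S between n0,n1
  Y(R3) = 0.0002469 S between n1,n0
  Y(R4) = 0.0003436 S between n3,n0
  Y(R5) = 0.003077 S between n0,n3
  Y(R6) = 0.02564 S between n3,n0
  Y(R7) = 0.02463 S between n2,n3
  Y(R8) = 0.06536 S between n0,n3
  Y(R9) = 0.0001786 S between n0,n3
  Y(R10) = 0.0006803 S between n3,n1
  Y(R11) = 0.003984 S between n2,n1
  Y(R12) = 0.001898 S between n2,n0
  Y(R13) = 0.003311 S between n1,n2
  Y(R14) = 0.001927 S between n0,n3
  Y(R15) = 0.008850 S between n1,n2
  Y(R16) = 0.0001280 S between n0,n2
  Ip: injects 0.109 A into n3 (from n2)
Assemble and solve the 3×3 MNA system:
  V(n1)=-1.101  V(n2)=-2.669  V(n3)=0.3490

R_eq = 27.69 Ω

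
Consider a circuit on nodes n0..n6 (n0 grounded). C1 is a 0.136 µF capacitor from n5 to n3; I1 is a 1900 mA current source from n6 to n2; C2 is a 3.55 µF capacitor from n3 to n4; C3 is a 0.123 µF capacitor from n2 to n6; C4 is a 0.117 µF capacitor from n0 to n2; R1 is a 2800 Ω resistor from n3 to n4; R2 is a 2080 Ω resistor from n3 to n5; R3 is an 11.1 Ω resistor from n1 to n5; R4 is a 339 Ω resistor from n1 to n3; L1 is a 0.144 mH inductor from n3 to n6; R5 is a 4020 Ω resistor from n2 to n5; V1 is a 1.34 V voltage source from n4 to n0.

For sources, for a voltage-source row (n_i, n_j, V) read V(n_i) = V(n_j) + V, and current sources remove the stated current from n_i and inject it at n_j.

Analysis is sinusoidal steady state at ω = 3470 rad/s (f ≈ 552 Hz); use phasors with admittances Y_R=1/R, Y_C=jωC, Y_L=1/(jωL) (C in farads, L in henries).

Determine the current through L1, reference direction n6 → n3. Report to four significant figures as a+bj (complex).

-0.9865+0.2578j A

MNA unknowns: 6 node voltages V₁..V_6 plus 1 source current (V1)
C1: Y=0.000+0.0004719j on G[5,3]
I1: z[6]−=1.9, z[2]+=1.9
C2: Y=0.000+0.01232j on G[3,4]
C3: Y=0.000+0.0004268j on G[2,6]
C4: Y=0.000+0.0004060j on G[0,2]
R1: Y=0.0003571+0.000j on G[3,4]
R2: Y=0.0004808+0.000j on G[3,5]
R3: Y=0.09009+0.000j on G[1,5]
R4: Y=0.002950+0.000j on G[1,3]
L1: Y=0.000-2.001j on G[3,6]
R5: Y=0.0002488+0.000j on G[2,5]
V1: row V4−V0=1.34, i_V1 at 4,0
solve → V1=1.399-78.90j, V2=584.0-2073j, V3=-19.87+67.71j, V4=1.340+0.000j, V5=2.095-83.70j, V6=-20.00+67.22j
aux → i_V1=-0.8417-0.2371j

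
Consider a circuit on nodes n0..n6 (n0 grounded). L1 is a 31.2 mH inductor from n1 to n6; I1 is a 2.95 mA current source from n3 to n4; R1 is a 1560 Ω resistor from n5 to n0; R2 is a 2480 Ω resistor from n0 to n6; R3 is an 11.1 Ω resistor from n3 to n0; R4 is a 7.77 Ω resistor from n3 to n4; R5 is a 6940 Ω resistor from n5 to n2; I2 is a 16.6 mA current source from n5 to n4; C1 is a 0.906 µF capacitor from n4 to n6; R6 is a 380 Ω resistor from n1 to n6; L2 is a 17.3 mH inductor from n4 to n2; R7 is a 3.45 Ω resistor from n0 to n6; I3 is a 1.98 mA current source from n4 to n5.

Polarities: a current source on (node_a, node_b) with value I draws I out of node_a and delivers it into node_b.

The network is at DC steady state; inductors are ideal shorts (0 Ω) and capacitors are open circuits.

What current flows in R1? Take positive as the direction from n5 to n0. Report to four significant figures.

-0.01191 A

Element admittances at DC:
  L1: short n1↔n6 (DC inductor)
  I1: injects 0.00295 A into n4 (from n3)
  Y(R1) = 0.0006410 S between n5,n0
  Y(R2) = 0.0004032 S between n0,n6
  Y(R3) = 0.09009 S between n3,n0
  Y(R4) = 0.1287 S between n3,n4
  Y(R5) = 0.0001441 S between n5,n2
  I2: injects 0.0166 A into n4 (from n5)
  Y(C1) = 0.000 S between n4,n6
  Y(R6) = 0.002632 S between n1,n6
  L2: short n4↔n2 (DC inductor)
  Y(R7) = 0.2899 S between n0,n6
  I3: injects 0.00198 A into n5 (from n4)
Assemble and solve the 8×8 MNA system:
  V(n1)=0.000  V(n2)=0.2476  V(n3)=0.1322  V(n4)=0.2476  V(n5)=-18.58  V(n6)=0.000
  i(L1)=0.000  i(L2)=0.002712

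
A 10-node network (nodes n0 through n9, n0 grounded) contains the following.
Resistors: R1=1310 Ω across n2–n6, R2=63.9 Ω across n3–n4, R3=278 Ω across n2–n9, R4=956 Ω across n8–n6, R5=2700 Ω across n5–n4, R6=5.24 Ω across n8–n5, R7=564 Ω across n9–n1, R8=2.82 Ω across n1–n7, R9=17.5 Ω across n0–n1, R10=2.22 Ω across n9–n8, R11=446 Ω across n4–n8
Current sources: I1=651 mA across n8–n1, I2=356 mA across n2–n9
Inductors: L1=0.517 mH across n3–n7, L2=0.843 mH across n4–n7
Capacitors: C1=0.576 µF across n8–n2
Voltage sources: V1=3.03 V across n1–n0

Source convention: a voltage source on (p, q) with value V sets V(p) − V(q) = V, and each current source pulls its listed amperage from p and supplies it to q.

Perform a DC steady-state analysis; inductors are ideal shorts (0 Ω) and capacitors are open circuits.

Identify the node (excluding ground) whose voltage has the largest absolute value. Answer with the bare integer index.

2

Apply KCL at each of the 9 non-ground nodes and solve the resulting linear system.
Node n1: branches {I1, R7, R8, R9, V1} → V_1 = 3.030
Node n2: branches {R1, R3, I2, C1} → V_2 = -233.9
Node n3: branches {R2, L1} → V_3 = 1.938
Node n4: branches {R2, R5, L2, R11} → V_4 = 1.938
Node n5: branches {R5, R6} → V_5 = -146.1
Node n6: branches {R1, R4} → V_6 = -183.3
Node n7: branches {L1, L2, R8} → V_7 = 1.938
Node n8: branches {R4, I1, R6, R10, R11, C1} → V_8 = -146.4
Node n9: branches {R3, R7, I2, R10} → V_9 = -145.7
Source currents: i(L1)=0.000, i(L2)=-0.3873, i(V1)=-0.1731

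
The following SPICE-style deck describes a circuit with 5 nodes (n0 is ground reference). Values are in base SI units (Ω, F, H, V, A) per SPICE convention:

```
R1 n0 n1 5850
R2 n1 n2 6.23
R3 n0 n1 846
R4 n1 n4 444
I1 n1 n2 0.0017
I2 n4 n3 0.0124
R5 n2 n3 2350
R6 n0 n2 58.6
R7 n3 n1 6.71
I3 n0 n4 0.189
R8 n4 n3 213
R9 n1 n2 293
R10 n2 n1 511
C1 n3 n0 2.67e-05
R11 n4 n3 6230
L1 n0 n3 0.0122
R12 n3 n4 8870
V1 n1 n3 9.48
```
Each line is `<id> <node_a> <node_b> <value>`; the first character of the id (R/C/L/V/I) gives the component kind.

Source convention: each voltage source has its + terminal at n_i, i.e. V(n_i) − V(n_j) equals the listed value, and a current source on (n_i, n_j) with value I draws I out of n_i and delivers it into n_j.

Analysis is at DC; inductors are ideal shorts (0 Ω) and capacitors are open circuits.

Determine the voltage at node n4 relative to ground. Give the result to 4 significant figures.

27.42 V

Apply KCL at each of the 4 non-ground nodes and solve the resulting linear system.
Node n1: branches {R1, R2, R3, R4, I1, R7, R9, R10, V1} → V_1 = 9.480
Node n2: branches {R2, I1, R5, R6, R9, R10} → V_2 = 8.585
Node n3: branches {I2, R5, R7, R8, C1, R11, L1, R12, V1} → V_3 = 0.000
Node n4: branches {R4, I2, I3, R8, R11, R12} → V_4 = 27.42
Source currents: i(L1)=-0.02967, i(V1)=-1.535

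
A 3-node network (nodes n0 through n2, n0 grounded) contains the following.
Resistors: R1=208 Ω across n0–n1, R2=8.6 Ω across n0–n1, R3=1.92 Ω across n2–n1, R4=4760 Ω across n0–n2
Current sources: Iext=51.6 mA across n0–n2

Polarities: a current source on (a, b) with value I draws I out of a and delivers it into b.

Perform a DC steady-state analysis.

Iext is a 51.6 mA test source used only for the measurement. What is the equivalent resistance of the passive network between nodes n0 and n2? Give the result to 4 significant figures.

R_eq = 10.16 Ω

MNA unknowns: 2 node voltages V₁..V_2
R1: Y=0.004808 on G[0,1]
R2: Y=0.1163 on G[0,1]
R3: Y=0.5208 on G[2,1]
R4: Y=0.0002101 on G[0,2]
Iext: z[0]−=0.0516, z[2]+=0.0516
solve → V1=0.4252, V2=0.5241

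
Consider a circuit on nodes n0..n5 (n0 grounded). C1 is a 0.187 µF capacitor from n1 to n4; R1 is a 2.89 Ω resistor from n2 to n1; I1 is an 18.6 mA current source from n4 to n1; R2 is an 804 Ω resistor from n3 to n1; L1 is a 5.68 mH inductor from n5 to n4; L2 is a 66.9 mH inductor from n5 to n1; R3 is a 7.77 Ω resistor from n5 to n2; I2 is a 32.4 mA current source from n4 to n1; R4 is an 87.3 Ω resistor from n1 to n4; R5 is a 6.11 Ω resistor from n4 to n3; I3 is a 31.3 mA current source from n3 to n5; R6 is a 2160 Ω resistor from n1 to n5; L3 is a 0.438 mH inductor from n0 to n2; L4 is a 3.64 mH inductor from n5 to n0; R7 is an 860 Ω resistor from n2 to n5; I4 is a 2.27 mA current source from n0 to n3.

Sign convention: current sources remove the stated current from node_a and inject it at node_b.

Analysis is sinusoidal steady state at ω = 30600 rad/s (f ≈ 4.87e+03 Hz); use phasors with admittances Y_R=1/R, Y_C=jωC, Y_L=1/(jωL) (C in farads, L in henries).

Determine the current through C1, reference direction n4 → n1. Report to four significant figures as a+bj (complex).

MNA unknowns: 5 node voltages V₁..V_5
C1: Y=0.000+0.005722j on G[1,4]
R1: Y=0.3460+0.000j on G[2,1]
I1: z[4]−=0.0186, z[1]+=0.0186
R2: Y=0.001244+0.000j on G[3,1]
L1: Y=0.000-0.005753j on G[5,4]
L2: Y=0.000-0.0004885j on G[5,1]
R3: Y=0.1287+0.000j on G[5,2]
I2: z[4]−=0.0324, z[1]+=0.0324
R4: Y=0.01145+0.000j on G[1,4]
R5: Y=0.1637+0.000j on G[4,3]
I3: z[3]−=0.0313, z[5]+=0.0313
R6: Y=0.0004630+0.000j on G[1,5]
L3: Y=0.000-0.07461j on G[0,2]
L4: Y=0.000-0.008978j on G[5,0]
R7: Y=0.001163+0.000j on G[2,5]
I4: z[0]−=0.00227, z[3]+=0.00227
solve → V1=-0.09496-0.1103j, V2=-0.02092-0.004434j, V3=-6.333-0.2462j, V4=-6.203-0.2472j, V5=0.1738+0.2897j

0.0007835-0.03495j A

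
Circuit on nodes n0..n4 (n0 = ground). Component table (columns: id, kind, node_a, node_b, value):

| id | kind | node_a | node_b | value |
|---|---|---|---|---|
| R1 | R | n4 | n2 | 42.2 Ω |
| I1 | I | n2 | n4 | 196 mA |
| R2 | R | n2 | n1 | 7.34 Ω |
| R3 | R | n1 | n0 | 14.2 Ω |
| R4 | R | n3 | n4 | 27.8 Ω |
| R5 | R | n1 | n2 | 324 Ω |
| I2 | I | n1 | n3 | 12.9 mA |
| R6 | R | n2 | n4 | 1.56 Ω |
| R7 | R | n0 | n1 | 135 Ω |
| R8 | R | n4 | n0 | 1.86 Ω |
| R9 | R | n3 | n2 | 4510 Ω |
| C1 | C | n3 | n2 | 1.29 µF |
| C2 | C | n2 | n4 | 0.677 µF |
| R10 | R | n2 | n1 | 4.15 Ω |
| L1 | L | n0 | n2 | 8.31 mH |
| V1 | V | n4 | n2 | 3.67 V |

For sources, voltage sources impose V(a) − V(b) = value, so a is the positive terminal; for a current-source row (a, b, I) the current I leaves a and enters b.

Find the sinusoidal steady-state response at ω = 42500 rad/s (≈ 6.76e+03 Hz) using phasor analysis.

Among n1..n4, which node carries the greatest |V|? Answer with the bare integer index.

2

MNA unknowns: 4 node voltages V₁..V_4 plus 1 source current (V1)
R1: Y=0.02370+0.000j on G[4,2]
I1: z[2]−=0.196, z[4]+=0.196
R2: Y=0.1362+0.000j on G[2,1]
R3: Y=0.07042+0.000j on G[1,0]
R4: Y=0.03597+0.000j on G[3,4]
R5: Y=0.003086+0.000j on G[1,2]
I2: z[1]−=0.0129, z[3]+=0.0129
R6: Y=0.6410+0.000j on G[2,4]
R7: Y=0.007407+0.000j on G[0,1]
R8: Y=0.5376+0.000j on G[4,0]
R9: Y=0.0002217+0.000j on G[3,2]
C1: Y=0.000+0.05482j on G[3,2]
C2: Y=0.000+0.02877j on G[2,4]
R10: Y=0.2410+0.000j on G[2,1]
L1: Y=0.000-0.002831j on G[0,2]
V1: row V4−V2=3.67, i_V1 at 4,2
solve → V1=-2.745-0.01277j, V2=-3.273-0.01539j, V3=-2.057-1.856j, V4=0.3974-0.01539j
aux → i_V1=-2.545-0.1635j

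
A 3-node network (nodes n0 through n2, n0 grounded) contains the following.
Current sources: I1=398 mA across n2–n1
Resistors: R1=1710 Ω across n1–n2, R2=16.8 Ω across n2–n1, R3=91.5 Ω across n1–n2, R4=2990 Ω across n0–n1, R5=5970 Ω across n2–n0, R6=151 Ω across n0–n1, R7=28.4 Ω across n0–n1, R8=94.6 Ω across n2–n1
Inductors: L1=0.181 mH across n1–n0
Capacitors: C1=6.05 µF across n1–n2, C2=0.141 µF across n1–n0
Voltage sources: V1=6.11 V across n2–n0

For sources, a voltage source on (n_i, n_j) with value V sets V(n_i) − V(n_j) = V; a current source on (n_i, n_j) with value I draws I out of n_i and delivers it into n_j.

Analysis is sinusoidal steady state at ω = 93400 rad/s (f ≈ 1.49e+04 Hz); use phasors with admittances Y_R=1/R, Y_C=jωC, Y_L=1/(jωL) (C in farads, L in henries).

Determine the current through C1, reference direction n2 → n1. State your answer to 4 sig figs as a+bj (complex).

-0.07556-0.3239j A

Apply KCL at each of the 2 non-ground nodes and solve the resulting linear system.
Node n1: branches {I1, R1, R2, L1, R3, R4, C1, R6, R7, C2, R8} → V_1 = 6.683-0.1337j
Node n2: branches {I1, R1, R2, R3, C1, R5, R8, V1} → V_2 = 6.110+0.000j
Source currents: i(V1)=-0.2767+0.3130j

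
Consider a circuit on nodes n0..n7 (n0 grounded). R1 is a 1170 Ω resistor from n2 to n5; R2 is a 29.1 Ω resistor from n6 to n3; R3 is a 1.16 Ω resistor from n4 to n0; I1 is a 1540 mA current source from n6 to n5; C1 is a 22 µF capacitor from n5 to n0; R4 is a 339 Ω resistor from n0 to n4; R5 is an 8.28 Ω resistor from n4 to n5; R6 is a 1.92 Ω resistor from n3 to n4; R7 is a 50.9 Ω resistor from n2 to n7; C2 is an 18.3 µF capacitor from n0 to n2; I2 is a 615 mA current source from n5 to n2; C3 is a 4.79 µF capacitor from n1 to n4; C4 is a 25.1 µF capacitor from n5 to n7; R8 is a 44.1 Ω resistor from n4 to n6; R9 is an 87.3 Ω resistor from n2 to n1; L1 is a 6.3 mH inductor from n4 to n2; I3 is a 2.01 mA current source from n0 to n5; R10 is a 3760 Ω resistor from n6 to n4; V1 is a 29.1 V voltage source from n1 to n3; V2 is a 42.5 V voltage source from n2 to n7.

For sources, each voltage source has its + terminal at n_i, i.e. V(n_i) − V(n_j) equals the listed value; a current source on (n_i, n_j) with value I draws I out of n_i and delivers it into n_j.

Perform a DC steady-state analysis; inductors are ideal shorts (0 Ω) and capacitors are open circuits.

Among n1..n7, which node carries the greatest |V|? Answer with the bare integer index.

7

Element admittances at DC:
  Y(R1) = 0.0008547 S between n2,n5
  Y(R2) = 0.03436 S between n6,n3
  Y(R3) = 0.8621 S between n4,n0
  I1: injects 1.54 A into n5 (from n6)
  Y(C1) = 0.000 S between n5,n0
  Y(R4) = 0.002950 S between n0,n4
  Y(R5) = 0.1208 S between n4,n5
  Y(R6) = 0.5208 S between n3,n4
  Y(R7) = 0.01965 S between n2,n7
  Y(C2) = 0.000 S between n0,n2
  I2: injects 0.615 A into n2 (from n5)
  Y(C3) = 0.000 S between n1,n4
  Y(C4) = 0.000 S between n5,n7
  Y(R8) = 0.02268 S between n4,n6
  Y(R9) = 0.01145 S between n2,n1
  L1: short n4↔n2 (DC inductor)
  I3: injects 0.00201 A into n5 (from n0)
  Y(R10) = 0.0002660 S between n6,n4
  V1: constraint V(n1)−V(n3) = 29.1
  V2: constraint V(n2)−V(n7) = 42.5
Assemble and solve the 10×10 MNA system:
  V(n1)=26.80  V(n2)=0.002324  V(n3)=-2.299  V(n4)=0.002324  V(n5)=7.624  V(n6)=-28.25  V(n7)=-42.50
  i(L1)=-0.9285  i(V1)=-0.3070  i(V2)=-0.8350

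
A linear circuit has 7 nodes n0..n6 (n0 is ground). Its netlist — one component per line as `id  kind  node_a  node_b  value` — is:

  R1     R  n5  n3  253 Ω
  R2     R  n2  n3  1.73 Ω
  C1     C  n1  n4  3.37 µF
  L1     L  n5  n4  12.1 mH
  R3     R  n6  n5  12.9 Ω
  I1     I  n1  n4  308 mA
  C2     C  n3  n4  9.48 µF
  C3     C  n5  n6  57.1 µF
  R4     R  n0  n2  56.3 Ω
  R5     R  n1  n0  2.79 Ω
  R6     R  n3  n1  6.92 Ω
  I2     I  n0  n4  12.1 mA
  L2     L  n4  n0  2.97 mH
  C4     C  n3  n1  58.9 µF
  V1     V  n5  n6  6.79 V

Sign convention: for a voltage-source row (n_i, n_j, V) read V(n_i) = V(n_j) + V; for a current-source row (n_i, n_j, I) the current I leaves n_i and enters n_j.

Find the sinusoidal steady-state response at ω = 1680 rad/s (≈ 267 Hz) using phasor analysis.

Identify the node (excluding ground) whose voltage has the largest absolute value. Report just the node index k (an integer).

6

Element admittances at ω=1680 rad/s:
  Y(R1) = 0.003953+0.000j S between n5,n3
  Y(R2) = 0.5780+0.000j S between n2,n3
  Y(C1) = 0.000+0.005662j S between n1,n4
  Y(L1) = 0.000-0.04919j S between n5,n4
  Y(R3) = 0.07752+0.000j S between n6,n5
  I1: injects 0.308 A into n4 (from n1)
  Y(C2) = 0.000+0.01593j S between n3,n4
  Y(C3) = 0.000+0.09593j S between n5,n6
  Y(R4) = 0.01776+0.000j S between n0,n2
  Y(R5) = 0.3584+0.000j S between n1,n0
  Y(R6) = 0.1445+0.000j S between n3,n1
  I2: injects 0.0121 A into n4 (from n0)
  Y(L2) = 0.000-0.2004j S between n4,n0
  Y(C4) = 0.000+0.09895j S between n3,n1
  V1: constraint V(n5)−V(n6) = 6.79
Assemble and solve the 7×7 MNA system:
  V(n1)=-0.9015+0.06900j  V(n2)=-0.8415+0.1707j  V(n3)=-0.8673+0.1759j  V(n4)=0.1385+1.747j  V(n5)=0.2575+1.657j  V(n6)=-6.532+1.657j
  i(V1)=-0.5264-0.6514j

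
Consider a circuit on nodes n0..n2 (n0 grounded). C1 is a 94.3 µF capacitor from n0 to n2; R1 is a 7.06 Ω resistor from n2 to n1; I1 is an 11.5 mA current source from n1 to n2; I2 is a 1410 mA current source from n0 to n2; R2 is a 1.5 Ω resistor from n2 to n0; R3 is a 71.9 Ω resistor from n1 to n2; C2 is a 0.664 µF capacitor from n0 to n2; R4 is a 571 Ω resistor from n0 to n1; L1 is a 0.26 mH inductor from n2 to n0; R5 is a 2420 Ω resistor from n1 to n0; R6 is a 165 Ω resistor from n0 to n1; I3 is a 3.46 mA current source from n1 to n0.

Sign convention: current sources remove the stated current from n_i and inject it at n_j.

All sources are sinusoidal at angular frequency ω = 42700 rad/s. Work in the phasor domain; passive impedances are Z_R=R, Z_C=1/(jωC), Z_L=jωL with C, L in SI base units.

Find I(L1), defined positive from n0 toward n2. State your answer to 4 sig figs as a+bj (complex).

0.03107+0.005286j A

Element admittances at ω=42700 rad/s:
  Y(C1) = 0.000+4.027j S between n0,n2
  Y(R1) = 0.1416+0.000j S between n2,n1
  I1: injects 0.0115 A into n2 (from n1)
  I2: injects 1.41 A into n2 (from n0)
  Y(R2) = 0.6667+0.000j S between n2,n0
  Y(R3) = 0.01391+0.000j S between n1,n2
  Y(C2) = 0.000+0.02835j S between n0,n2
  Y(R4) = 0.001751+0.000j S between n0,n1
  Y(L1) = 0.000-0.09007j S between n2,n0
  Y(R5) = 0.0004132+0.000j S between n1,n0
  Y(R6) = 0.006061+0.000j S between n0,n1
  I3: injects 0.00346 A into n0 (from n1)
Assemble and solve the 2×2 MNA system:
  V(n1)=-0.03561-0.3276j  V(n2)=0.05868-0.3450j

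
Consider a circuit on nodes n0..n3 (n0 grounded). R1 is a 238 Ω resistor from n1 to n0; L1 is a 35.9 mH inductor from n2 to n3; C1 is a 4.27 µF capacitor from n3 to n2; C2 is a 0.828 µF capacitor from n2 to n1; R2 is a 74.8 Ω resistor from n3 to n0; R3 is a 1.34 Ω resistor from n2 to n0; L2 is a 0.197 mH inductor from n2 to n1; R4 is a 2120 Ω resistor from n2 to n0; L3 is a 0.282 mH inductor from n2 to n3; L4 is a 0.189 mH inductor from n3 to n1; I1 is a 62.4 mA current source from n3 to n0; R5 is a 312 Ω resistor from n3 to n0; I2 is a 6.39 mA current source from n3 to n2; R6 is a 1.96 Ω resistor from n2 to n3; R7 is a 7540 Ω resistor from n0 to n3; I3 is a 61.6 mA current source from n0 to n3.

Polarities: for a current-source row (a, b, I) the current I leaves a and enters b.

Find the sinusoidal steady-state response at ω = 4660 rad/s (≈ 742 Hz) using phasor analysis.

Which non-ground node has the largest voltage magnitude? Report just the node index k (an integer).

3

Element admittances at ω=4660 rad/s:
  Y(R1) = 0.004202+0.000j S between n1,n0
  Y(L1) = 0.000-0.005978j S between n2,n3
  Y(C1) = 0.000+0.01990j S between n3,n2
  Y(C2) = 0.000+0.003858j S between n2,n1
  Y(R2) = 0.01337+0.000j S between n3,n0
  Y(R3) = 0.7463+0.000j S between n2,n0
  Y(L2) = 0.000-1.089j S between n2,n1
  Y(R4) = 0.0004717+0.000j S between n2,n0
  Y(L3) = 0.000-0.7610j S between n2,n3
  Y(L4) = 0.000-1.135j S between n3,n1
  I1: injects 0.0624 A into n0 (from n3)
  Y(R5) = 0.003205+0.000j S between n3,n0
  I2: injects 0.00639 A into n2 (from n3)
  Y(R6) = 0.5102+0.000j S between n2,n3
  Y(R7) = 0.0001326+0.000j S between n0,n3
  I3: injects 0.0616 A into n3 (from n0)
Assemble and solve the 3×3 MNA system:
  V(n1)=-0.001979-0.002299j  V(n2)=-0.0009950+0.0001162j  V(n3)=-0.002912-0.004614j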